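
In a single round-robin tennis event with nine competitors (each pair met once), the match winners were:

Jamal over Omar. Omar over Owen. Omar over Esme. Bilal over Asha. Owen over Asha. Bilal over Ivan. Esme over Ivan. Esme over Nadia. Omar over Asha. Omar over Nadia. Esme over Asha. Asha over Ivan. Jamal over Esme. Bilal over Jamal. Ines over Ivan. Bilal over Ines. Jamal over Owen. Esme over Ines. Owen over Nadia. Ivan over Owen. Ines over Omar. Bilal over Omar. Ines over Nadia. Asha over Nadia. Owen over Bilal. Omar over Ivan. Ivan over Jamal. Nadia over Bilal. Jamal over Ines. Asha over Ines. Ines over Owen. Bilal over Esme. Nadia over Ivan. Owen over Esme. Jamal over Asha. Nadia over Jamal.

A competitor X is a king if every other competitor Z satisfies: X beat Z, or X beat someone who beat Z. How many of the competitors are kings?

Asha cannot reach Esme in two steps.
Bilal reaches everyone (king).
Nadia reaches everyone (king).
Esme reaches everyone (king).
Ivan reaches everyone (king).
Omar reaches everyone (king).
Ines reaches everyone (king).
Jamal reaches everyone (king).
Owen reaches everyone (king).
Kings: Bilal, Nadia, Esme, Ivan, Omar, Ines, Jamal, Owen — 8.

8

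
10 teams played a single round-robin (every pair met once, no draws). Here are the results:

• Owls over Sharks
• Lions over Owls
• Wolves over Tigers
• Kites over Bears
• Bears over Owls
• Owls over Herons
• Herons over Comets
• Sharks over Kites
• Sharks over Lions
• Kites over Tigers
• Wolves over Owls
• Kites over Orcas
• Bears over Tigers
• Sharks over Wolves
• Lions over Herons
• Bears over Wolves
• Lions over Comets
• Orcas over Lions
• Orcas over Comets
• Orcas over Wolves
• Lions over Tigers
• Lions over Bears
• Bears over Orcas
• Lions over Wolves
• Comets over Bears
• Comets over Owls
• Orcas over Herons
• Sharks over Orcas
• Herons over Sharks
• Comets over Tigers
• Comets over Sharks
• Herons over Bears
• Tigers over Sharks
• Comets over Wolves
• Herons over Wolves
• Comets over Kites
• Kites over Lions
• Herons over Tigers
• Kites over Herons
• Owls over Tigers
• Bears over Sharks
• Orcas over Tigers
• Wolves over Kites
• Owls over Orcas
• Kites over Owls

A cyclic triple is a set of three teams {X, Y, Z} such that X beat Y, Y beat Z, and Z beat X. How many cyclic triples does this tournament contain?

30

Win totals: Orcas 5, Wolves 3, Kites 6, Owls 4, Sharks 4, Comets 6, Tigers 1, Lions 6, Herons 5, Bears 5.
A team with w wins dominates both others in C(w,2) triples; summing gives 10 + 3 + 15 + 6 + 6 + 15 + 0 + 15 + 10 + 10 = 90 transitive triples.
Total triples C(10,3) = 120, so cyclic triples = 120 − 90 = 30.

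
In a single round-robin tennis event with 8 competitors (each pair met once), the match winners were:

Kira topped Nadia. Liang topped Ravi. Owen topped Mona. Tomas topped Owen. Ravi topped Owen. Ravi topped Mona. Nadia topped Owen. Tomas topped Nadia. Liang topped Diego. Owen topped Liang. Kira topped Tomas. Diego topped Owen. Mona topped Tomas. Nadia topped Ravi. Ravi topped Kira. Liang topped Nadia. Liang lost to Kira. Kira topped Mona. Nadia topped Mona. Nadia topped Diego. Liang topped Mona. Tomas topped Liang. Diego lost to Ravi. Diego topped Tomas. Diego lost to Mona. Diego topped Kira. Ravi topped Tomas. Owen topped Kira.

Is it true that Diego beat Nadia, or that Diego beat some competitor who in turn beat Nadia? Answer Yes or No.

Yes

Diego did not beat Nadia directly.
Diego beat Kira, Owen, Tomas. Of those, Kira beat Nadia.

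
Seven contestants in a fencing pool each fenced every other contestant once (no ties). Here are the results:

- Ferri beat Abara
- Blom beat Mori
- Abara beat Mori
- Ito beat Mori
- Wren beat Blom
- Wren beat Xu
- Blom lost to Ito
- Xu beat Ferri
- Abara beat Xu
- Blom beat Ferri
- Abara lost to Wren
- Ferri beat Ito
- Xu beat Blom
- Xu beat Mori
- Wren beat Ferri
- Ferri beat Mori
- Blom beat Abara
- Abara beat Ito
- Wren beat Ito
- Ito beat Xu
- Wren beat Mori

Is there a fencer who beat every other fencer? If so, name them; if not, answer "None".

Wren

Wren has 6 wins out of 6 opponents — a perfect record.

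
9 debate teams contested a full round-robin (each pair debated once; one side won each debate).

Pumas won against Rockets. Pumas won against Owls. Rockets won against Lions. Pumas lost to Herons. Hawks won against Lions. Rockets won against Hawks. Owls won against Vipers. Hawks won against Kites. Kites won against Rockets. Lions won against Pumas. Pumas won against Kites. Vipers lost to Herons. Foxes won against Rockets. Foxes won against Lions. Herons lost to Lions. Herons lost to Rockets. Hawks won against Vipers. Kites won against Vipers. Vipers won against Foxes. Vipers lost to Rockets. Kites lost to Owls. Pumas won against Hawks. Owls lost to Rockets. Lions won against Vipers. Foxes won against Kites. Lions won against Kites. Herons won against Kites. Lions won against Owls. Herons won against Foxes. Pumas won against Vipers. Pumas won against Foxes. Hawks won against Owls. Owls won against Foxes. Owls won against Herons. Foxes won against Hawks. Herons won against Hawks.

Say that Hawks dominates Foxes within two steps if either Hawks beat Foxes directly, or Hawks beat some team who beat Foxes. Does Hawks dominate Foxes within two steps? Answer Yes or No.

Yes

Hawks did not beat Foxes directly.
Hawks beat Kites, Vipers, Lions, Owls. Of those, Vipers beat Foxes.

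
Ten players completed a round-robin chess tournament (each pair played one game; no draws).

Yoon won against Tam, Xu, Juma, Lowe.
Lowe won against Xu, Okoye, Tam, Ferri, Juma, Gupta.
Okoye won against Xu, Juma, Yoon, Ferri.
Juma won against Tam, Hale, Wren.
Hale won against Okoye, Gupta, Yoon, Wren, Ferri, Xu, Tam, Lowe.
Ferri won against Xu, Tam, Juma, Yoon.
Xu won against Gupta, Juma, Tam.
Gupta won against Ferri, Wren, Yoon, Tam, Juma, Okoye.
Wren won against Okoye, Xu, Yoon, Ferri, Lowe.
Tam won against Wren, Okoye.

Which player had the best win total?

Hale

Win totals: Wren 5, Hale 8, Xu 3, Ferri 4, Yoon 4, Juma 3, Tam 2, Gupta 6, Lowe 6, Okoye 4.
Hale leads with 8 wins (next highest: 6).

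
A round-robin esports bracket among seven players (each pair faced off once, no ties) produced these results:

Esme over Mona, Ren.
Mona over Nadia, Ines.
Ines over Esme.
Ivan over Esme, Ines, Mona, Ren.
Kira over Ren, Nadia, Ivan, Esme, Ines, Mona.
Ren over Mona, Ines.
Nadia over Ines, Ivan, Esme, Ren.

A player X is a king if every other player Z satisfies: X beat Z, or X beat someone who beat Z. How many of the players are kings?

Esme cannot reach Ivan, Kira in two steps.
Ivan cannot reach Kira in two steps.
Ines cannot reach Ivan, Kira, Nadia in two steps.
Kira reaches everyone (king).
Ren cannot reach Ivan, Kira in two steps.
Nadia cannot reach Kira in two steps.
Mona cannot reach Kira in two steps.
Kings: Kira — 1.

1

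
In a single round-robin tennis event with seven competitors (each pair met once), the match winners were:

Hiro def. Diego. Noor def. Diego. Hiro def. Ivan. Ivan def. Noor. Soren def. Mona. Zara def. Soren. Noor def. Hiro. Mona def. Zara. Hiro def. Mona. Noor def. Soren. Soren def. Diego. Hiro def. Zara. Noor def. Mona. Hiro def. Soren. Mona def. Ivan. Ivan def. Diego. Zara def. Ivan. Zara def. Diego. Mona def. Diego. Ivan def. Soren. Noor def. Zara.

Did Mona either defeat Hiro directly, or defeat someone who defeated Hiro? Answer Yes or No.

Mona did not beat Hiro directly.
Mona beat Ivan, Zara, Diego, but each of them lost to Hiro. No two-step path.

No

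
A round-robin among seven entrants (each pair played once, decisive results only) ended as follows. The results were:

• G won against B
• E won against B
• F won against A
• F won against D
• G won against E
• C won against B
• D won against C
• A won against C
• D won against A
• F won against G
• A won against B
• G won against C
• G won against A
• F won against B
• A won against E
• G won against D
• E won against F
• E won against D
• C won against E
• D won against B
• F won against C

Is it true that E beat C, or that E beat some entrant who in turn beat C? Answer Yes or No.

E did not beat C directly.
E beat B, D, F. Of those, D beat C.

Yes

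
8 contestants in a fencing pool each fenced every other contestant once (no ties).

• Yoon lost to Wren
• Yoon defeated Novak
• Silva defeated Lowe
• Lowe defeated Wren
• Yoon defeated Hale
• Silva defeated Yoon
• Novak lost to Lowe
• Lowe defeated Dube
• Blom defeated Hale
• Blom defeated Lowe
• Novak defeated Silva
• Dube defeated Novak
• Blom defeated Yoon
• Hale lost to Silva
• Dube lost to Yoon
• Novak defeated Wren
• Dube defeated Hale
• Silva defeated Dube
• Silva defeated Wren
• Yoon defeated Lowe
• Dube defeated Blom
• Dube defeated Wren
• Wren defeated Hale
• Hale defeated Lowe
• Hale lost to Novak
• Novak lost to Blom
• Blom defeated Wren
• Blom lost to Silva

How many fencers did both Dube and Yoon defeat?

2

Dube beat: Novak, Blom, Wren, Hale.
Yoon beat: Novak, Lowe, Hale, Dube.
Both beat: Novak, Hale — 2.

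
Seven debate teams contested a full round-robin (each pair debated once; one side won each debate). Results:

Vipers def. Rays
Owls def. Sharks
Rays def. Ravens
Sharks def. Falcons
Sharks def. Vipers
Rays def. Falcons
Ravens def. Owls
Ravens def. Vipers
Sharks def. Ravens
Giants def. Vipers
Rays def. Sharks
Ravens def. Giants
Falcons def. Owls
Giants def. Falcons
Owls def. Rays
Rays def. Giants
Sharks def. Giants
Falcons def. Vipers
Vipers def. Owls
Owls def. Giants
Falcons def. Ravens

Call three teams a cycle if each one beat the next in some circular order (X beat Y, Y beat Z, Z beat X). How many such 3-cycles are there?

Win totals: Sharks 4, Falcons 3, Ravens 3, Vipers 2, Owls 3, Giants 2, Rays 4.
A team with w wins dominates both others in C(w,2) triples; summing gives 6 + 3 + 3 + 1 + 3 + 1 + 6 = 23 transitive triples.
Total triples C(7,3) = 35, so cyclic triples = 35 − 23 = 12.

12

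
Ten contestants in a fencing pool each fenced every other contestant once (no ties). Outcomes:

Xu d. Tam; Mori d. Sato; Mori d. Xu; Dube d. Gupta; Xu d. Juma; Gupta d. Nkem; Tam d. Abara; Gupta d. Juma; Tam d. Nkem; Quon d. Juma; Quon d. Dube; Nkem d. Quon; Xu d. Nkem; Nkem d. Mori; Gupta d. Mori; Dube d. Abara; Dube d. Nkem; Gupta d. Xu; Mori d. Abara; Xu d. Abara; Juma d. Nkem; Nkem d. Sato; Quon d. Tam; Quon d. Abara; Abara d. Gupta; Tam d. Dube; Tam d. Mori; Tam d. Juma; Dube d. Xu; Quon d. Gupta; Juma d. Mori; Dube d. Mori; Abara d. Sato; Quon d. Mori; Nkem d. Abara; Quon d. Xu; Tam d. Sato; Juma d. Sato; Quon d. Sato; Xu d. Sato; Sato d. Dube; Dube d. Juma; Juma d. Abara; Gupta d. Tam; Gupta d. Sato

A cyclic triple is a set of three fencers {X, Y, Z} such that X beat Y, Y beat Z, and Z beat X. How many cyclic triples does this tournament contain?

21

Win totals: Dube 6, Mori 3, Xu 5, Sato 1, Gupta 6, Juma 4, Abara 2, Nkem 4, Quon 8, Tam 6.
A fencer with w wins dominates both others in C(w,2) triples; summing gives 15 + 3 + 10 + 0 + 15 + 6 + 1 + 6 + 28 + 15 = 99 transitive triples.
Total triples C(10,3) = 120, so cyclic triples = 120 − 99 = 21.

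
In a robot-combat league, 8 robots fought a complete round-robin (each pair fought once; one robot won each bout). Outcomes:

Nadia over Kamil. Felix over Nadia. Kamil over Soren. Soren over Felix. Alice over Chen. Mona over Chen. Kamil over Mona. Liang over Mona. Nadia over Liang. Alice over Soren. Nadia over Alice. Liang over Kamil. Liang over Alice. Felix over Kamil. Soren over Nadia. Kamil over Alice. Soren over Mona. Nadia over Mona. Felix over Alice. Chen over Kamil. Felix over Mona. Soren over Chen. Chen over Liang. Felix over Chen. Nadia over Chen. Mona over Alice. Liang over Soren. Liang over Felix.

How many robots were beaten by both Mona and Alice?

1

Mona beat: Chen, Alice.
Alice beat: Soren, Chen.
Both beat: Chen — 1.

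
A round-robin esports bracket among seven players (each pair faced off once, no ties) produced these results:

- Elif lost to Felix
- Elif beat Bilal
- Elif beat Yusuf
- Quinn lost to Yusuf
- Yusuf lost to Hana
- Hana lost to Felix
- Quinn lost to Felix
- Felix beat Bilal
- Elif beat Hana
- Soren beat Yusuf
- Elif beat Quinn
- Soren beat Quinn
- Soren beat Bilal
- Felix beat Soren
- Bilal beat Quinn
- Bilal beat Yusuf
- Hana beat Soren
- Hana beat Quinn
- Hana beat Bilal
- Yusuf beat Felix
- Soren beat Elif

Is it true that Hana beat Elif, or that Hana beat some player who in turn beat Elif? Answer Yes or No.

Hana did not beat Elif directly.
Hana beat Bilal, Soren, Quinn, Yusuf. Of those, Soren beat Elif.

Yes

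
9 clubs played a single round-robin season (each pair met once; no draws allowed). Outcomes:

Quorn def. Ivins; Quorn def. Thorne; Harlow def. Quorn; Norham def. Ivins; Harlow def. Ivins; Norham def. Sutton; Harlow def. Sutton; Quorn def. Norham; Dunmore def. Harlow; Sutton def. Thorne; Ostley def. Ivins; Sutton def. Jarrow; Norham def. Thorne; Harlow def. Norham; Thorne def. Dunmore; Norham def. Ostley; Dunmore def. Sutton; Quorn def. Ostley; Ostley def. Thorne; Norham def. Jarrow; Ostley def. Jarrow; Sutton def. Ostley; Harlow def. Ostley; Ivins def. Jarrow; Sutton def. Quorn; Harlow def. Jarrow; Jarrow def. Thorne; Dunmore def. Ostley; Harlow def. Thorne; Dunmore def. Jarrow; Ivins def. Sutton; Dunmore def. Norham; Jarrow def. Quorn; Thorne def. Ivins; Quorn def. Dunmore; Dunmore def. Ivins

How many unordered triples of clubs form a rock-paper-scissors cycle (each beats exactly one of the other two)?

16

Win totals: Quorn 5, Ostley 3, Thorne 2, Sutton 4, Jarrow 2, Norham 5, Dunmore 6, Harlow 7, Ivins 2.
A club with w wins dominates both others in C(w,2) triples; summing gives 10 + 3 + 1 + 6 + 1 + 10 + 15 + 21 + 1 = 68 transitive triples.
Total triples C(9,3) = 84, so cyclic triples = 84 − 68 = 16.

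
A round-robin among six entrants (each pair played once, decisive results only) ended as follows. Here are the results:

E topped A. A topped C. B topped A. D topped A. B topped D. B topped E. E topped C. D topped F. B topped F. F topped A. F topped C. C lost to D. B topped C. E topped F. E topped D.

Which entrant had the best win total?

B

Win totals: A 1, B 5, C 0, D 3, E 4, F 2.
B leads with 5 wins (next highest: 4).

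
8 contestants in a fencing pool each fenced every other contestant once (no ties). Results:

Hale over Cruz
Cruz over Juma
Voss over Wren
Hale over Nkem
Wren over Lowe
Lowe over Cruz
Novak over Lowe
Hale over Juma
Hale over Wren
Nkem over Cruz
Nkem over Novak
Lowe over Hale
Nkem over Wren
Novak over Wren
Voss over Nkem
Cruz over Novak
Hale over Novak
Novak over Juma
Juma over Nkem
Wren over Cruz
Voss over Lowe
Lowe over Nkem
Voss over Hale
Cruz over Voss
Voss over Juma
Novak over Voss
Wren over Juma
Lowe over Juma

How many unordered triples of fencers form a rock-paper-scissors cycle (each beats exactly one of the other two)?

Win totals: Wren 3, Novak 4, Lowe 4, Hale 5, Voss 5, Nkem 3, Juma 1, Cruz 3.
A fencer with w wins dominates both others in C(w,2) triples; summing gives 3 + 6 + 6 + 10 + 10 + 3 + 0 + 3 = 41 transitive triples.
Total triples C(8,3) = 56, so cyclic triples = 56 − 41 = 15.

15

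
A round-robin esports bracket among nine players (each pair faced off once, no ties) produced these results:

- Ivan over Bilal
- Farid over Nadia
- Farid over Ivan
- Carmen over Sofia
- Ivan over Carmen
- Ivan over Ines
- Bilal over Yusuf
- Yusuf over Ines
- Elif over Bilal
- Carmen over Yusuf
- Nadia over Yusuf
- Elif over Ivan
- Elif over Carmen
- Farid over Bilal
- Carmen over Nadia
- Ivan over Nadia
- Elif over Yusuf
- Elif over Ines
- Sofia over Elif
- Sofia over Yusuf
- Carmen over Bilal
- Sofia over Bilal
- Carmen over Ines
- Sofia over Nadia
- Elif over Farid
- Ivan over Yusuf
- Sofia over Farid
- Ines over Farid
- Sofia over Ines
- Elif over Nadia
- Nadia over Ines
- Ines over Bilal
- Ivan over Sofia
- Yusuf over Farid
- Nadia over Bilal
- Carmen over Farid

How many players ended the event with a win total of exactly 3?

Win totals: Sofia 6, Ivan 6, Elif 7, Bilal 1, Carmen 6, Farid 3, Yusuf 2, Ines 2, Nadia 3.
Exactly 3: Farid, Nadia — 2 players.

2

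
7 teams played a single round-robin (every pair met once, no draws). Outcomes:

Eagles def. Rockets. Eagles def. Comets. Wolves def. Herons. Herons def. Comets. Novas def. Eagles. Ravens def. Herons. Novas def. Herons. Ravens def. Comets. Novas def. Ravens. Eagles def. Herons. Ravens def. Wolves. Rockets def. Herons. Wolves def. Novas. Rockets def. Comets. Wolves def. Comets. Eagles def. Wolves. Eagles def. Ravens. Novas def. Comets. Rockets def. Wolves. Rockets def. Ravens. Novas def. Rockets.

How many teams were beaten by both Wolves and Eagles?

Wolves beat: Comets, Herons, Novas.
Eagles beat: Wolves, Rockets, Comets, Herons, Ravens.
Both beat: Comets, Herons — 2.

2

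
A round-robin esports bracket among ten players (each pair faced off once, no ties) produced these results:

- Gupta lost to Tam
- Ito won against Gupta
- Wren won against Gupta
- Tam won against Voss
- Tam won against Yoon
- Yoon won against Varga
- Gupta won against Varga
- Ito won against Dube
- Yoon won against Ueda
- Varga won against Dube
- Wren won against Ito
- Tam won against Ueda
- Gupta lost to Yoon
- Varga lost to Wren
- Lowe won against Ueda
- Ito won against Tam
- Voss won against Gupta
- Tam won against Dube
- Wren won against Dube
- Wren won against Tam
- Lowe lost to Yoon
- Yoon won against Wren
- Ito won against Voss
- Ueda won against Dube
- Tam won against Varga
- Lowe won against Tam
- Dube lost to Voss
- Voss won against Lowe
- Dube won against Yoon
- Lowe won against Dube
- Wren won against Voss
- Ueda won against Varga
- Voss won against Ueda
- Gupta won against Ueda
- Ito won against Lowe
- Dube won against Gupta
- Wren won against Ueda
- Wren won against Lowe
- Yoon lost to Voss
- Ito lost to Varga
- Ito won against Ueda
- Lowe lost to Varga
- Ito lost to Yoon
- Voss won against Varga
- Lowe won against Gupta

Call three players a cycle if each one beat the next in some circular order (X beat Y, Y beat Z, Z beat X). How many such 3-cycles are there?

Win totals: Ueda 2, Ito 6, Yoon 6, Tam 6, Wren 8, Dube 2, Varga 3, Gupta 2, Voss 6, Lowe 4.
A player with w wins dominates both others in C(w,2) triples; summing gives 1 + 15 + 15 + 15 + 28 + 1 + 3 + 1 + 15 + 6 = 100 transitive triples.
Total triples C(10,3) = 120, so cyclic triples = 120 − 100 = 20.

20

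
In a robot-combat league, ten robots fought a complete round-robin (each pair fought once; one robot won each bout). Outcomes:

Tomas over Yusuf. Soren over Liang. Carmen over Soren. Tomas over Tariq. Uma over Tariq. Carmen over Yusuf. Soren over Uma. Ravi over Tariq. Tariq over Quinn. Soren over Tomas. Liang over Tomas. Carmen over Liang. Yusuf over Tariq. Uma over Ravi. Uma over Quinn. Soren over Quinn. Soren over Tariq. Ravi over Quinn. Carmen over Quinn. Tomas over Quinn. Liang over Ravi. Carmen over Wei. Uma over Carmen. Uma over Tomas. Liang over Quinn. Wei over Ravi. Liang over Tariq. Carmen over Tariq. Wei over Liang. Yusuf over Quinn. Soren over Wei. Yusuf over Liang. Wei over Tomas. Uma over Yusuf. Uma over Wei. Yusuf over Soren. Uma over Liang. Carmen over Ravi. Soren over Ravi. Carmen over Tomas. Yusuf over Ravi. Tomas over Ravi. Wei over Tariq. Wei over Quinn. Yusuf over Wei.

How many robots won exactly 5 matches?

1

Win totals: Wei 5, Carmen 8, Tariq 1, Quinn 0, Yusuf 6, Soren 7, Tomas 4, Ravi 2, Liang 4, Uma 8.
Exactly 5: Wei — 1 robot.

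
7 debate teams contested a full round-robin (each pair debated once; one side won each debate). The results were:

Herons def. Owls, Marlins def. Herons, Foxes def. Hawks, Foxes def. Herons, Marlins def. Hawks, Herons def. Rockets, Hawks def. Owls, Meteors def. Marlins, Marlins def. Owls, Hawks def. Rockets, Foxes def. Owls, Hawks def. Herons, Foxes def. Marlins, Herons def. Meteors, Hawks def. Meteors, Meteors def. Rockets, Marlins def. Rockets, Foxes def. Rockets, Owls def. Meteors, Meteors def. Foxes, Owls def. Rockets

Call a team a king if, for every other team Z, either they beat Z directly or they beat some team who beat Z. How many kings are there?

Foxes reaches everyone (king).
Hawks reaches everyone (king).
Marlins cannot reach Foxes in two steps.
Meteors reaches everyone (king).
Owls cannot reach Hawks, Herons in two steps.
Rockets cannot reach Foxes, Hawks, Marlins, Meteors, Owls, Herons in two steps.
Herons cannot reach Hawks in two steps.
Kings: Foxes, Hawks, Meteors — 3.

3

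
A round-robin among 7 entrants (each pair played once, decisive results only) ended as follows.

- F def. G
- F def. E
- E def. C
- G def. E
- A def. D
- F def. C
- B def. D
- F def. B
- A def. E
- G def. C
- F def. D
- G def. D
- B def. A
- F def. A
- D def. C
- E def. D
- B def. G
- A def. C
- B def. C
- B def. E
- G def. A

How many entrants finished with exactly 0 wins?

1

Win totals: A 3, B 5, C 0, D 1, E 2, F 6, G 4.
Exactly 0: C — 1 entrant.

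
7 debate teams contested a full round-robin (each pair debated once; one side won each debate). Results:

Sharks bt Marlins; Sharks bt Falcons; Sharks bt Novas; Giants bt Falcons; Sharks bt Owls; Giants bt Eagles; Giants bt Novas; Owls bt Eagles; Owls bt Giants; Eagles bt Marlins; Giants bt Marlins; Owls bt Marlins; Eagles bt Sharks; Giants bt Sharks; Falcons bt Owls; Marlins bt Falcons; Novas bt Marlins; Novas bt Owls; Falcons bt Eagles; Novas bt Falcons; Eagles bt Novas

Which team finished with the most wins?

Win totals: Novas 3, Giants 5, Marlins 1, Eagles 3, Falcons 2, Sharks 4, Owls 3.
Giants leads with 5 wins (next highest: 4).

Giants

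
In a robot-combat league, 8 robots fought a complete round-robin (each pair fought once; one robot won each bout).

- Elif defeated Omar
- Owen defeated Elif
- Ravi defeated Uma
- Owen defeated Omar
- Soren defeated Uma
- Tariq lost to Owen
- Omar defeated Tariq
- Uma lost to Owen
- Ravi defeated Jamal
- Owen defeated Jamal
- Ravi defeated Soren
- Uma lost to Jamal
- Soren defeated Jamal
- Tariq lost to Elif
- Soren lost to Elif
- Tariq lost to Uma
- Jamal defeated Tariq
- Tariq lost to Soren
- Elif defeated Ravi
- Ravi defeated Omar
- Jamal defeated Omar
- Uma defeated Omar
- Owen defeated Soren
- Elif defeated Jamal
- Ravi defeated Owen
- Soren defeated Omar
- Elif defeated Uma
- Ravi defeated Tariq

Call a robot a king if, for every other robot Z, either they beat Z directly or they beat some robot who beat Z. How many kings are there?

3

Jamal cannot reach Owen, Elif, Ravi, Soren in two steps.
Uma cannot reach Jamal, Owen, Elif, Ravi, Soren in two steps.
Owen reaches everyone (king).
Elif reaches everyone (king).
Tariq cannot reach Jamal, Uma, Owen, Elif, Ravi, Omar, Soren in two steps.
Ravi reaches everyone (king).
Omar cannot reach Jamal, Uma, Owen, Elif, Ravi, Soren in two steps.
Soren cannot reach Owen, Elif, Ravi in two steps.
Kings: Owen, Elif, Ravi — 3.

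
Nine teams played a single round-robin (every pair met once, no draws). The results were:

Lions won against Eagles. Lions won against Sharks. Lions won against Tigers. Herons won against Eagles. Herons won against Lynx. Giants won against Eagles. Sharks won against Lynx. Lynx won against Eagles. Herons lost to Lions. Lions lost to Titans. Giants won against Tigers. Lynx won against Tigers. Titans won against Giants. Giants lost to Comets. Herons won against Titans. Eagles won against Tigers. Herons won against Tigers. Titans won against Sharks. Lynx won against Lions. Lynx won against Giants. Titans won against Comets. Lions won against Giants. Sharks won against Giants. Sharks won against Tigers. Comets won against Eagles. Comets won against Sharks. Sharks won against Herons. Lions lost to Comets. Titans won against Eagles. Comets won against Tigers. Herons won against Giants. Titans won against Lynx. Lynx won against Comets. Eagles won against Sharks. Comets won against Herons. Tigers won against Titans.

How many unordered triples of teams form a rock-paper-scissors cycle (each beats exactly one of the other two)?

16

Win totals: Eagles 2, Lynx 5, Comets 6, Herons 5, Sharks 4, Titans 6, Tigers 1, Giants 2, Lions 5.
A team with w wins dominates both others in C(w,2) triples; summing gives 1 + 10 + 15 + 10 + 6 + 15 + 0 + 1 + 10 = 68 transitive triples.
Total triples C(9,3) = 84, so cyclic triples = 84 − 68 = 16.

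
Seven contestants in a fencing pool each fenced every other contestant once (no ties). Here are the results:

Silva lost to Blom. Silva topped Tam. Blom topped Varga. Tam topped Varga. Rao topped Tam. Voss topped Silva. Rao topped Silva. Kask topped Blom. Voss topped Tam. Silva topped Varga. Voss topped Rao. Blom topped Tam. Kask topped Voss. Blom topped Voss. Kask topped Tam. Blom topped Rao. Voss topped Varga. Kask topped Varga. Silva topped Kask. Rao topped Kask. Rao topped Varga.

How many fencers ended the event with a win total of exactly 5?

1

Win totals: Silva 3, Blom 5, Varga 0, Tam 1, Voss 4, Rao 4, Kask 4.
Exactly 5: Blom — 1 fencer.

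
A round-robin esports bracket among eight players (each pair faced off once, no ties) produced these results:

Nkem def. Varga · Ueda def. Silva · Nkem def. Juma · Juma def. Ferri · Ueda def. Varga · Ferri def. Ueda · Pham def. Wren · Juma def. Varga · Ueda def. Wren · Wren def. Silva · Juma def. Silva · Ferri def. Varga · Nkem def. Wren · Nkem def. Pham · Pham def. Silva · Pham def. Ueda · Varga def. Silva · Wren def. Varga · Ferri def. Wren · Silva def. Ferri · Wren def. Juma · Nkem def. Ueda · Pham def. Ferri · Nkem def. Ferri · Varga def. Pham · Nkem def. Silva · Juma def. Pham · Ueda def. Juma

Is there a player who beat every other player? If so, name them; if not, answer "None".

Nkem has 7 wins out of 7 opponents — a perfect record.

Nkem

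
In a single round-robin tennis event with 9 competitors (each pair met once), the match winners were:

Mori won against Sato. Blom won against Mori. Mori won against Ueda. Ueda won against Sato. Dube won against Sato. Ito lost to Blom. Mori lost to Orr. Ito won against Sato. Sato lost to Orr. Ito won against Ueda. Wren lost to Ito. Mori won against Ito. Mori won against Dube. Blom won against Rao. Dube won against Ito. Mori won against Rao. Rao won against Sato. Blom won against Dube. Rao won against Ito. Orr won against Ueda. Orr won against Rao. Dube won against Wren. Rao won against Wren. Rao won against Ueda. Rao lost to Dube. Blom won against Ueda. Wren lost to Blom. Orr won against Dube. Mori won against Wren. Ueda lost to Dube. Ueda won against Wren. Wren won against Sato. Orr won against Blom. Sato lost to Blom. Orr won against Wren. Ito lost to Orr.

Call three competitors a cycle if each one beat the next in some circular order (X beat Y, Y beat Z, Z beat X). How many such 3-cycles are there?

0

Win totals: Rao 4, Dube 5, Mori 6, Sato 0, Blom 7, Wren 1, Ueda 2, Orr 8, Ito 3.
A competitor with w wins dominates both others in C(w,2) triples; summing gives 6 + 10 + 15 + 0 + 21 + 0 + 1 + 28 + 3 = 84 transitive triples.
Total triples C(9,3) = 84, so cyclic triples = 84 − 84 = 0.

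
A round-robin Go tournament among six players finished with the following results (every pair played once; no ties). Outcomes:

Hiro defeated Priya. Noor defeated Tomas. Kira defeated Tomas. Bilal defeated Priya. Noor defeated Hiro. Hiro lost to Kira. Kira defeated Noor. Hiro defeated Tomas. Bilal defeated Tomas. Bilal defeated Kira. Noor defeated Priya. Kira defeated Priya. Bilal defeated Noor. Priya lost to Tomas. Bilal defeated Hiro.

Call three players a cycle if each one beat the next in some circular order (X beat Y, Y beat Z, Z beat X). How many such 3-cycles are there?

Win totals: Kira 4, Hiro 2, Tomas 1, Noor 3, Bilal 5, Priya 0.
A player with w wins dominates both others in C(w,2) triples; summing gives 6 + 1 + 0 + 3 + 10 + 0 = 20 transitive triples.
Total triples C(6,3) = 20, so cyclic triples = 20 − 20 = 0.

0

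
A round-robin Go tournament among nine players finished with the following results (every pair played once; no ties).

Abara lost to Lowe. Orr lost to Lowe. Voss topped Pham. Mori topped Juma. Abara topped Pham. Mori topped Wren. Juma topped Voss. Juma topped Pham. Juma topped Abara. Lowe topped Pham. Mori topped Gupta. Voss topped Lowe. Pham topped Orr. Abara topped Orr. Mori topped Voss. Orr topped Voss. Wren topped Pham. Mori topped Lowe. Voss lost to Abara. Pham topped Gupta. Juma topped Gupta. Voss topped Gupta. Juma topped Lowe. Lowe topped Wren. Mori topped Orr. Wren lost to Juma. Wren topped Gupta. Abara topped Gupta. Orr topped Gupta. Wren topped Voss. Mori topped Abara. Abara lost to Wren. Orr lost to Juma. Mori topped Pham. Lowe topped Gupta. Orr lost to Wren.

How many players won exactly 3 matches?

Win totals: Mori 8, Lowe 5, Orr 2, Abara 4, Wren 5, Voss 3, Juma 7, Pham 2, Gupta 0.
Exactly 3: Voss — 1 player.

1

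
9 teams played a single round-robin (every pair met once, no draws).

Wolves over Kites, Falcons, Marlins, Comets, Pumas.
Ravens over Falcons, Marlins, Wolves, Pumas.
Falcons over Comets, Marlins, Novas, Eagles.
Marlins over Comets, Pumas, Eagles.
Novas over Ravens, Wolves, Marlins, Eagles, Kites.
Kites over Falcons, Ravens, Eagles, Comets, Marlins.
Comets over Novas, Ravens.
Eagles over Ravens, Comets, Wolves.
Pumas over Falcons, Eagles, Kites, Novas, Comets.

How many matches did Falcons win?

Falcons' results: beat Comets, Marlins, Novas, Eagles; lost to Kites, Ravens, Wolves, Pumas.
That is 4 wins.

4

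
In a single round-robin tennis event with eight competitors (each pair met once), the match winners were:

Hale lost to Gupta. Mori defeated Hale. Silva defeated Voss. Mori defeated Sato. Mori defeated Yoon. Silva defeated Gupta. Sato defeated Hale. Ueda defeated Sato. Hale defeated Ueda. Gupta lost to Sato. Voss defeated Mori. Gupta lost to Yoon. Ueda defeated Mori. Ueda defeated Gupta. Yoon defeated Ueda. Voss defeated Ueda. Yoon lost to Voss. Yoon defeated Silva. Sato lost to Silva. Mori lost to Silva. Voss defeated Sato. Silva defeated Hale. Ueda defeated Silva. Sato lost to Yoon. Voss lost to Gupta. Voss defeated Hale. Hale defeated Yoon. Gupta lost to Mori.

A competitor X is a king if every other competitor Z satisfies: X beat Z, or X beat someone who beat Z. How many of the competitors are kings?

Yoon reaches everyone (king).
Ueda reaches everyone (king).
Sato cannot reach Silva, Mori in two steps.
Silva reaches everyone (king).
Mori reaches everyone (king).
Voss reaches everyone (king).
Gupta cannot reach Silva in two steps.
Hale cannot reach Voss in two steps.
Kings: Yoon, Ueda, Silva, Mori, Voss — 5.

5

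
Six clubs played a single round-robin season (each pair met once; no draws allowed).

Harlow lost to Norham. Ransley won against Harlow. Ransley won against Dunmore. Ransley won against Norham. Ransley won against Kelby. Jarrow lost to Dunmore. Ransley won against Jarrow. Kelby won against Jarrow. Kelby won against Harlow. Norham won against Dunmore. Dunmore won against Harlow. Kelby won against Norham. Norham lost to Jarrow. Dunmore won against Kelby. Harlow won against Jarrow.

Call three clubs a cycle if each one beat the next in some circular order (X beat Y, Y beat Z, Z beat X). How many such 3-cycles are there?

3

Win totals: Harlow 1, Kelby 3, Ransley 5, Dunmore 3, Norham 2, Jarrow 1.
A club with w wins dominates both others in C(w,2) triples; summing gives 0 + 3 + 10 + 3 + 1 + 0 = 17 transitive triples.
Total triples C(6,3) = 20, so cyclic triples = 20 − 17 = 3.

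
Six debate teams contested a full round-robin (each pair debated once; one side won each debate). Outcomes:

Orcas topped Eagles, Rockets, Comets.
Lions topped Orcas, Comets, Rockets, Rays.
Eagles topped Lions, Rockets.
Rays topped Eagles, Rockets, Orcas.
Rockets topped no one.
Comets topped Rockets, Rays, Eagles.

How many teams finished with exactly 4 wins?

Win totals: Orcas 3, Comets 3, Rockets 0, Lions 4, Eagles 2, Rays 3.
Exactly 4: Lions — 1 team.

1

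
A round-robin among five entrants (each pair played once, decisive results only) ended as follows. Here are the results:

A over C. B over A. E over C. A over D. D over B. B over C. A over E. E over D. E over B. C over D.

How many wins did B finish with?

2

B's results: beat A, C; lost to D, E.
That is 2 wins.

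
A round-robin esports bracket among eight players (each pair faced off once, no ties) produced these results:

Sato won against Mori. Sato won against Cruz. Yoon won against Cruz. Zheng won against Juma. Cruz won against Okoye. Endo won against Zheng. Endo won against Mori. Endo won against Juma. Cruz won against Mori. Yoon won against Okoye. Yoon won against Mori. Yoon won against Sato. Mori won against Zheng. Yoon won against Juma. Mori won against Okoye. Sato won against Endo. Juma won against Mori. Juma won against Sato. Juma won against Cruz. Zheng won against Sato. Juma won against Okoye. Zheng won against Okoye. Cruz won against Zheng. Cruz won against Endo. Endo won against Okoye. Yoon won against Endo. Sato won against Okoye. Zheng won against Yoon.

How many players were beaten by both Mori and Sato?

Mori beat: Okoye, Zheng.
Sato beat: Mori, Okoye, Endo, Cruz.
Both beat: Okoye — 1.

1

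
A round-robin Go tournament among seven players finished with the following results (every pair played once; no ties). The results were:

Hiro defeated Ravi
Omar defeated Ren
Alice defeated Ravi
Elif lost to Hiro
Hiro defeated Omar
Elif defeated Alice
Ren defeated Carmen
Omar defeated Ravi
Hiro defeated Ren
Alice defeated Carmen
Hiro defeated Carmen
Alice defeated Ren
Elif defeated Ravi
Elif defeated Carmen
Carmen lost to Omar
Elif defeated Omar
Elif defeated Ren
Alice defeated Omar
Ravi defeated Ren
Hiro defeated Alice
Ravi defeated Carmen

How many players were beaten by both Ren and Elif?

1

Ren beat: Carmen.
Elif beat: Ren, Ravi, Omar, Carmen, Alice.
Both beat: Carmen — 1.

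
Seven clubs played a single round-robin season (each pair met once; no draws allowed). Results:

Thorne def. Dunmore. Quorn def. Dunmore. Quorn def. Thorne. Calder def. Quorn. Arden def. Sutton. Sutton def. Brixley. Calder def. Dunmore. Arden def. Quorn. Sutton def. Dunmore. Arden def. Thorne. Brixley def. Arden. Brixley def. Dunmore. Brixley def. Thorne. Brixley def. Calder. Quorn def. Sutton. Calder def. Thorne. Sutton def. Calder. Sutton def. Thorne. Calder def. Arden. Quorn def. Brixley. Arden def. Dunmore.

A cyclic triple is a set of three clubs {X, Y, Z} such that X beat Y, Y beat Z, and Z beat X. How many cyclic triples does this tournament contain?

Win totals: Calder 4, Dunmore 0, Thorne 1, Brixley 4, Quorn 4, Arden 4, Sutton 4.
A club with w wins dominates both others in C(w,2) triples; summing gives 6 + 0 + 0 + 6 + 6 + 6 + 6 = 30 transitive triples.
Total triples C(7,3) = 35, so cyclic triples = 35 − 30 = 5.

5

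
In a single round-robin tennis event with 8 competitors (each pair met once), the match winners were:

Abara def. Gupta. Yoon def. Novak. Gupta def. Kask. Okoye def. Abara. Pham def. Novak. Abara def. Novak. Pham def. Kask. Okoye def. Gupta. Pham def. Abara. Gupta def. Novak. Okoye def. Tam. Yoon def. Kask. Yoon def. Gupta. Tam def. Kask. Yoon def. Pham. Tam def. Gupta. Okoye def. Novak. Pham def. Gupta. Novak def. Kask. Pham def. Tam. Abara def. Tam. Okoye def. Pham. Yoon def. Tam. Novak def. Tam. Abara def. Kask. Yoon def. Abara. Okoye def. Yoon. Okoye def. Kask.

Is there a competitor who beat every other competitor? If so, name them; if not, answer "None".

Okoye

Okoye has 7 wins out of 7 opponents — a perfect record.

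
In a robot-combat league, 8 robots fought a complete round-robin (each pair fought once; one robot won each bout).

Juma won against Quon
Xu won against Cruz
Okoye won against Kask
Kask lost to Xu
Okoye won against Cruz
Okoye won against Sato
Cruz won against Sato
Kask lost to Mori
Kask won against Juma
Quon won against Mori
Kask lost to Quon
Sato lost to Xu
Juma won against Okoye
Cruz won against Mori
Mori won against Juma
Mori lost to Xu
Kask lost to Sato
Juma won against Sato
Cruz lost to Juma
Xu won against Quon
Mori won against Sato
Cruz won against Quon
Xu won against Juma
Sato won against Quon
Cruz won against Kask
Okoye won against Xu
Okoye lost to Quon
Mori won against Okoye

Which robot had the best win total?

Xu

Win totals: Juma 4, Quon 3, Sato 2, Kask 1, Mori 4, Cruz 4, Okoye 4, Xu 6.
Xu leads with 6 wins (next highest: 4).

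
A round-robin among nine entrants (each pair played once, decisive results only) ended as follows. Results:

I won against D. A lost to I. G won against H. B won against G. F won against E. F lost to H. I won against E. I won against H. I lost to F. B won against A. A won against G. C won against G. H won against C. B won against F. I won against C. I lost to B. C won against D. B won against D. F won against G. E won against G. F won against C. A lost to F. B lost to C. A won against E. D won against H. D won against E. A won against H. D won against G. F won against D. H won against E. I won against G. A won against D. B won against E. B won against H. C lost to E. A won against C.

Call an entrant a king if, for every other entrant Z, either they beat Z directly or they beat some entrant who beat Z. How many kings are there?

A cannot reach I in two steps.
B reaches everyone (king).
C reaches everyone (king).
D cannot reach A, B, I in two steps.
E cannot reach A, F, I in two steps.
F reaches everyone (king).
G cannot reach A, B, D, I in two steps.
H reaches everyone (king).
I reaches everyone (king).
Kings: B, C, F, H, I — 5.

5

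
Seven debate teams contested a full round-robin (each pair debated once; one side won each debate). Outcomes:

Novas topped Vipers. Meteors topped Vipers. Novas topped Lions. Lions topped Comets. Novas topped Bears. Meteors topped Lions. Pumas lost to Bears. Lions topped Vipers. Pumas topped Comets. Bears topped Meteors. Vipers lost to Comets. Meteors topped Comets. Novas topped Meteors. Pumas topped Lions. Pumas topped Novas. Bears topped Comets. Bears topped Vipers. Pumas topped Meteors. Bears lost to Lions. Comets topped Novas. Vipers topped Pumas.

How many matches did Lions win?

3

Lions' results: beat Comets, Bears, Vipers; lost to Pumas, Meteors, Novas.
That is 3 wins.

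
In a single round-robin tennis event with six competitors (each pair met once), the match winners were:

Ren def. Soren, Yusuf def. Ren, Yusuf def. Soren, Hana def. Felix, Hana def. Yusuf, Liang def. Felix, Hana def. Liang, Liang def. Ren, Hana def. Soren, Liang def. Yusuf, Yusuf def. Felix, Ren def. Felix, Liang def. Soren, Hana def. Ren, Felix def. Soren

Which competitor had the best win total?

Hana

Win totals: Yusuf 3, Ren 2, Hana 5, Soren 0, Liang 4, Felix 1.
Hana leads with 5 wins (next highest: 4).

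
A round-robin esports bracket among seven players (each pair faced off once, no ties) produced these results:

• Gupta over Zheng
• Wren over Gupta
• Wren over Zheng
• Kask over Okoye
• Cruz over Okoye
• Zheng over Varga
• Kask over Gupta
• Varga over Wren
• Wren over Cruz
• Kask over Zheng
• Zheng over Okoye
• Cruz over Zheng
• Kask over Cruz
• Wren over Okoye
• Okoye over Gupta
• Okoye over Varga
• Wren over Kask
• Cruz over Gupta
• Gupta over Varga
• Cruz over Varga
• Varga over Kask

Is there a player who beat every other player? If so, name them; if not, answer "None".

None

Highest win total is Wren with 5 (out of 6 possible).
Wren lost to Varga, so no player went undefeated.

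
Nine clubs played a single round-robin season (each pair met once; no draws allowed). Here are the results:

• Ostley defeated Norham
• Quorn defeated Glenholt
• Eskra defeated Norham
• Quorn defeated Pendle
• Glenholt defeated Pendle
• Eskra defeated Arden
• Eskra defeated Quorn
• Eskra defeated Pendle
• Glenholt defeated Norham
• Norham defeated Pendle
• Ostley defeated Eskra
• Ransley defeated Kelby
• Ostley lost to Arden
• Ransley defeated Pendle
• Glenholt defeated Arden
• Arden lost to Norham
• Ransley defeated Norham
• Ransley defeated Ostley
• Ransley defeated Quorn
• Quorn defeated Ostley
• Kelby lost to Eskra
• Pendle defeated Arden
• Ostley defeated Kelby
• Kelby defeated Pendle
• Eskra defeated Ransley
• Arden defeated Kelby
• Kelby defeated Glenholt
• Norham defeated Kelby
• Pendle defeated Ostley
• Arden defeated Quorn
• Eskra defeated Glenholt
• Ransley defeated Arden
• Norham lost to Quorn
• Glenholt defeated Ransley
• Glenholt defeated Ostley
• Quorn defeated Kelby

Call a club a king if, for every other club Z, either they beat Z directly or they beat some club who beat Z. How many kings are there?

Pendle cannot reach Glenholt, Ransley in two steps.
Eskra reaches everyone (king).
Ostley reaches everyone (king).
Kelby cannot reach Eskra, Quorn in two steps.
Quorn reaches everyone (king).
Arden cannot reach Ransley in two steps.
Glenholt reaches everyone (king).
Ransley reaches everyone (king).
Norham cannot reach Eskra, Ransley in two steps.
Kings: Eskra, Ostley, Quorn, Glenholt, Ransley — 5.

5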